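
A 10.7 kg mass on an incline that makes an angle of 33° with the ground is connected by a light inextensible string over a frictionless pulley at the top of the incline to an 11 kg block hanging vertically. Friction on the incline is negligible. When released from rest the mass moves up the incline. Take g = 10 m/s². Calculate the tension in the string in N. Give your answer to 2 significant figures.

84 N

For the mass on the incline: the weight component along the slope is m₁g sin 33° = 10.7 × 10 × 0.5446 = 58.272 N and the normal force is N = m₁g cos 33° = 89.738 N.
Newton's second law for the mass (up-slope positive): T − 58.272 = 10.7 a. For the hanging block (downward positive): 11 × 10 − T = 11 a.
Adding the two equations eliminates T: 51.728 = 21.7 a, so a = 2.3838 m/s².
Then from the hanging block's equation, T = 11 × (10 − 2.3838) = 83.778 N.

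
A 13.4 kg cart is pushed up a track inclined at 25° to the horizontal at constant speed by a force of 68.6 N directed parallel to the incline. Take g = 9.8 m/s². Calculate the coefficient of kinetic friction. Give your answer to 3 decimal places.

0.110

At constant speed ΣF = 0 along the incline. The applied 68.6 N acts up the slope; the weight component mg sin 25° = 55.498 N and kinetic friction μN both act down the slope.
So 68.6 = 55.498 + μ × 119.016, giving μ = (68.6 − 55.498) / 119.016 = 0.1101.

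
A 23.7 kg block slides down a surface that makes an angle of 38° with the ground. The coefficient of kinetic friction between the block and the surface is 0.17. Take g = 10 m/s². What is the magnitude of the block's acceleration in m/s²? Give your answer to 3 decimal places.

Resolving the weight along the incline: the component pulling the block down the slope is mg sin 38° = 23.7 × 10 × 0.6157 = 145.921 N, and the normal force is N = mg cos 38° = 23.7 × 10 × 0.7880 = 186.756 N.
Kinetic friction acts up the slope with magnitude f = μN = 0.17 × 186.756 = 31.749 N.
Net force along the incline is 145.921 − 31.749 = 114.172 N, so a = 114.172 / 23.7 = 4.8174 m/s².

4.817 m/s²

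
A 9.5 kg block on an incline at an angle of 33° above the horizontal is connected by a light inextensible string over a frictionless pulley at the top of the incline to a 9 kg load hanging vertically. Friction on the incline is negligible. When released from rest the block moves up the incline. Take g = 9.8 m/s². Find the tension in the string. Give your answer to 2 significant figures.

For the block on the incline: the weight component along the slope is m₁g sin 33° = 9.5 × 9.8 × 0.5446 = 50.702 N and the normal force is N = m₁g cos 33° = 78.080 N.
Newton's second law for the block (up-slope positive): T − 50.702 = 9.5 a. For the hanging load (downward positive): 9 × 9.8 − T = 9 a.
Adding the two equations eliminates T: 37.498 = 18.5 a, so a = 2.0269 m/s².
Then from the hanging load's equation, T = 9 × (9.8 − 2.0269) = 69.958 N.

70 N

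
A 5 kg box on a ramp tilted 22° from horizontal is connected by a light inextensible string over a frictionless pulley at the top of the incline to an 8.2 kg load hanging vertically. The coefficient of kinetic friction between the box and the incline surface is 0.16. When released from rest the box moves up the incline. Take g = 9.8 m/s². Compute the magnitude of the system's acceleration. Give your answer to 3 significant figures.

4.15 m/s²

For the box on the incline: the weight component along the slope is m₁g sin 22° = 5 × 9.8 × 0.3746 = 18.355 N and the normal force is N = m₁g cos 22° = 45.432 N.
Kinetic friction opposes the box's motion up the incline: f = μN = 0.16 × 45.432 = 7.269 N acting down the slope.
Newton's second law for the box (up-slope positive): T − 18.355 − 7.269 = 5 a. For the hanging load (downward positive): 8.2 × 9.8 − T = 8.2 a.
Adding the two equations eliminates T: 54.736 = 13.2 a, so a = 4.1467 m/s².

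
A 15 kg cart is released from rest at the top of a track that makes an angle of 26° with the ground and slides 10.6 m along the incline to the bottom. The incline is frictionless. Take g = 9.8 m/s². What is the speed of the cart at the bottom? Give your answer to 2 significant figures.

9.5 m/s

The weight component along the incline is mg sin 26° = 64.441 N and the normal force is N = mg cos 26° = 132.123 N.
With no friction, a = g sin 26° = 4.2960 m/s².
Starting from rest over a distance of 10.6 m, v² = 2aL = 2 × 4.2960 × 10.6 = 91.0752, so v = 9.5433 m/s.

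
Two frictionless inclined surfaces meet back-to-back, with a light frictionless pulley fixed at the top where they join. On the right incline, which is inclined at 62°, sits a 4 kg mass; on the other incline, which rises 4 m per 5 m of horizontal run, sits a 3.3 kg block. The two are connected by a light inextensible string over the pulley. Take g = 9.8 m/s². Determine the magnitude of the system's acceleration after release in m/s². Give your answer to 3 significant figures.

Resolve each weight along its own incline: the 4 kg mass has component 4 × 9.8 × sin 62° = 34.612 N down its slope, and the 3.3 kg mass has 3.3 × 9.8 × sin 38.66° = 20.203 N down its slope.
The 4 kg side's 34.612 N exceeds the other side's 20.203 N, so that mass slides down and the 3.3 kg mass slides up. Taking that direction as positive, Newton's second law for the whole system gives 34.612 − 20.203 = (4 + 3.3) a, so a = 14.409 / 7.3 = 1.9738 m/s².

1.97 m/s²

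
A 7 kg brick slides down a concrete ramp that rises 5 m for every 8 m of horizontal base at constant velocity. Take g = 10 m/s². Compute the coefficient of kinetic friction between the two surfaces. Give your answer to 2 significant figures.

0.62

At constant velocity the net force along the incline is zero: mg sin 32.01° = μ mg cos 32.01°.
So μ = tan 32.01° = 0.5300 / 0.8480 = 0.6250.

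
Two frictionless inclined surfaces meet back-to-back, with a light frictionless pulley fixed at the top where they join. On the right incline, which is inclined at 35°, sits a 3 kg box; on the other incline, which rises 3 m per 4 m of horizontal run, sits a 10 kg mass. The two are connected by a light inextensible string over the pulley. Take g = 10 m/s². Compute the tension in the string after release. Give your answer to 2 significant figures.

27 N

Resolve each weight along its own incline: the 3 kg mass has component 3 × 10 × sin 35° = 17.207 N down its slope, and the 10 kg mass has 10 × 10 × sin 36.87° = 60.000 N down its slope.
The 10 kg side's 60.000 N exceeds the other side's 17.207 N, so that mass slides down and the 3 kg mass slides up. Taking that direction as positive, Newton's second law for the whole system gives 60.000 − 17.207 = (3 + 10) a, so a = 42.793 / 13 = 3.2918 m/s².
For the 3 kg mass (up-slope positive): T − 17.207 = 3 × 3.2918, so T = 27.082 N.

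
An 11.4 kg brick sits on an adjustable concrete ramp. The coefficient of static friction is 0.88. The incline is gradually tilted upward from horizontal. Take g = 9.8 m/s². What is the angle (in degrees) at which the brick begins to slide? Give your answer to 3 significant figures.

At the threshold of sliding, static friction is at its maximum μ_s N and exactly balances the weight component along the incline: mg sin θ = μ_s mg cos θ.
Hence tan θ = μ_s = 0.88, so θ = arctan(0.88) = 41.3478°.

41.3°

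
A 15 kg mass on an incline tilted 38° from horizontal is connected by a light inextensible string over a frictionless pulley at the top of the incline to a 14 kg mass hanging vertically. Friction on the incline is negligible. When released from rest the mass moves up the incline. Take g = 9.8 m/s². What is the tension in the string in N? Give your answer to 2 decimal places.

114.66 N

For the mass on the incline: the weight component along the slope is m₁g sin 38° = 15 × 9.8 × 0.6157 = 90.508 N and the normal force is N = m₁g cos 38° = 115.838 N.
Newton's second law for the mass (up-slope positive): T − 90.508 = 15 a. For the hanging mass (downward positive): 14 × 9.8 − T = 14 a.
Adding the two equations eliminates T: 46.692 = 29 a, so a = 1.6101 m/s².
Then from the hanging mass's equation, T = 14 × (9.8 − 1.6101) = 114.659 N.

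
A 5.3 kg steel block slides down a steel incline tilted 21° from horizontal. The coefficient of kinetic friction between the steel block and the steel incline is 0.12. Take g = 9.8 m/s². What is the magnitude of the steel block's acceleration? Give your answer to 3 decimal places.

2.414 m/s²

Resolving the weight along the incline: the component pulling the steel block down the slope is mg sin 21° = 5.3 × 9.8 × 0.3584 = 18.615 N, and the normal force is N = mg cos 21° = 5.3 × 9.8 × 0.9336 = 48.491 N.
Kinetic friction acts up the slope with magnitude f = μN = 0.12 × 48.491 = 5.819 N.
Net force along the incline is 18.615 − 5.819 = 12.796 N, so a = 12.796 / 5.3 = 2.4143 m/s².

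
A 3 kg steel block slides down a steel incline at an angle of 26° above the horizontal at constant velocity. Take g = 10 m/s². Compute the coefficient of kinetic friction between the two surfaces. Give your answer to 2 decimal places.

0.49

At constant velocity the net force along the incline is zero: mg sin 26° = μ mg cos 26°.
So μ = tan 26° = 0.4384 / 0.8988 = 0.4878.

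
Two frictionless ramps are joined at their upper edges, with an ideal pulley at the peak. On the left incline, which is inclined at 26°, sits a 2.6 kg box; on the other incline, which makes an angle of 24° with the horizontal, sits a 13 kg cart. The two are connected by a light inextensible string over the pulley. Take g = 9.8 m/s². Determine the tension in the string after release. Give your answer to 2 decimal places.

Resolve each weight along its own incline: the 2.6 kg mass has component 2.6 × 9.8 × sin 26° = 11.170 N down its slope, and the 13 kg mass has 13 × 9.8 × sin 24° = 51.818 N down its slope.
The 13 kg side's 51.818 N exceeds the other side's 11.170 N, so that mass slides down and the 2.6 kg mass slides up. Taking that direction as positive, Newton's second law for the whole system gives 51.818 − 11.170 = (2.6 + 13) a, so a = 40.648 / 15.6 = 2.6056 m/s².
For the 2.6 kg mass (up-slope positive): T − 11.170 = 2.6 × 2.6056, so T = 17.945 N.

17.94 N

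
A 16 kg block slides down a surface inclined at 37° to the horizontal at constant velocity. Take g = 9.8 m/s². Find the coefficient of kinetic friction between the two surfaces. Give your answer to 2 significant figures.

0.75

At constant velocity the net force along the incline is zero: mg sin 37° = μ mg cos 37°.
So μ = tan 37° = 0.6018 / 0.7986 = 0.7536.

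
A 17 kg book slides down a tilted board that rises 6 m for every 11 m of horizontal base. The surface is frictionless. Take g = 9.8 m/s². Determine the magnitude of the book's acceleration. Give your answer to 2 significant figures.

4.7 m/s²

Resolving the weight along the incline: the component pulling the book down the slope is mg sin 28.61° = 17 × 9.8 × 0.4789 = 79.785 N, and the normal force is N = mg cos 28.61° = 17 × 9.8 × 0.8779 = 146.258 N.
With no friction the net force along the incline is 79.785 N, so a = g sin 28.61° = 79.785 / 17 = 4.6932 m/s².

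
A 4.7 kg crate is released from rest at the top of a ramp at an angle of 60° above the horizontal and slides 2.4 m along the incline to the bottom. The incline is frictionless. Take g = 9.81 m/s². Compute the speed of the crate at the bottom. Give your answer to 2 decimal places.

The weight component along the incline is mg sin 60° = 39.930 N and the normal force is N = mg cos 60° = 23.054 N.
With no friction, a = g sin 60° = 8.4957 m/s².
Starting from rest over a distance of 2.4 m, v² = 2aL = 2 × 8.4957 × 2.4 = 40.7794, so v = 6.3859 m/s.

6.39 m/s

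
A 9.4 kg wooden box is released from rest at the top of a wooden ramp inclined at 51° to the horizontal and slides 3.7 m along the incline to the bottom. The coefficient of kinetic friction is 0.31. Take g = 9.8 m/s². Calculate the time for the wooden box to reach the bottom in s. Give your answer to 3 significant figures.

The weight component along the incline is mg sin 51° = 71.591 N and the normal force is N = mg cos 51° = 57.973 N.
Friction up the slope is f = μN = 0.31 × 57.973 = 17.972 N, so the net downslope force is 71.591 − 17.972 = 53.619 N and a = 53.619 / 9.4 = 5.7041 m/s².
Starting from rest, L = ½at², so t = √(2L/a) = √(2 × 3.7 / 5.7041) = 1.1390 s.

1.14 s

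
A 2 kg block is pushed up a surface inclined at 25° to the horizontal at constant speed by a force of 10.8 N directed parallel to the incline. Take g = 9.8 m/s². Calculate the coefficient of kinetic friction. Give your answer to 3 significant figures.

0.142

At constant speed ΣF = 0 along the incline. The applied 10.8 N acts up the slope; the weight component mg sin 25° = 8.283 N and kinetic friction μN both act down the slope.
So 10.8 = 8.283 + μ × 17.764, giving μ = (10.8 − 8.283) / 17.764 = 0.1417.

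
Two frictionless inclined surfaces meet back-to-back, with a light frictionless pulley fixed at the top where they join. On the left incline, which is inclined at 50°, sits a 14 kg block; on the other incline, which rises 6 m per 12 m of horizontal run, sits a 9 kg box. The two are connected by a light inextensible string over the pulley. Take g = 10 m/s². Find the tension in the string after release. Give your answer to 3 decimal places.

66.465 N

Resolve each weight along its own incline: the 14 kg mass has component 14 × 10 × sin 50° = 107.246 N down its slope, and the 9 kg mass has 9 × 10 × sin 26.57° = 40.249 N down its slope.
The 14 kg side's 107.246 N exceeds the other side's 40.249 N, so that mass slides down and the 9 kg mass slides up. Taking that direction as positive, Newton's second law for the whole system gives 107.246 − 40.249 = (14 + 9) a, so a = 66.997 / 23 = 2.9129 m/s².
For the 9 kg mass (up-slope positive): T − 40.249 = 9 × 2.9129, so T = 66.465 N.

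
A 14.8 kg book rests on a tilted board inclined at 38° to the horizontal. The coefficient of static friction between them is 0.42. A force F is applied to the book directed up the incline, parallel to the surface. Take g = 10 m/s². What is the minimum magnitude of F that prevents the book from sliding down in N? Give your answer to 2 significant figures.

The normal force is N = mg cos 38° = 116.626 N. With F at its minimum the book is on the verge of sliding down, so static friction is at its maximum μ_s N = 0.42 × 116.626 = 48.983 N and acts up the slope.
Equilibrium along the incline: F + μ_s N = mg sin 38°, so F = 91.118 − 48.983 = 42.135 N.

42 N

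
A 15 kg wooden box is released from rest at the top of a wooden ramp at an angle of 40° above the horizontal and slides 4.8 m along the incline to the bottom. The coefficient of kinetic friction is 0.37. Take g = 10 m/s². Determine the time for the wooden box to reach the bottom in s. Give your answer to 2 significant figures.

The weight component along the incline is mg sin 40° = 96.418 N and the normal force is N = mg cos 40° = 114.907 N.
Friction up the slope is f = μN = 0.37 × 114.907 = 42.516 N, so the net downslope force is 96.418 − 42.516 = 53.902 N and a = 53.902 / 15 = 3.5935 m/s².
Starting from rest, L = ½at², so t = √(2L/a) = √(2 × 4.8 / 3.5935) = 1.6345 s.

1.6 s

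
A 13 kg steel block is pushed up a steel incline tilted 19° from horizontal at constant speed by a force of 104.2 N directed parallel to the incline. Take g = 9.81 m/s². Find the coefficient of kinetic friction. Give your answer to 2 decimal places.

At constant speed ΣF = 0 along the incline. The applied 104.2 N acts up the slope; the weight component mg sin 19° = 41.520 N and kinetic friction μN both act down the slope.
So 104.2 = 41.520 + μ × 120.582, giving μ = (104.2 − 41.520) / 120.582 = 0.5198.

0.52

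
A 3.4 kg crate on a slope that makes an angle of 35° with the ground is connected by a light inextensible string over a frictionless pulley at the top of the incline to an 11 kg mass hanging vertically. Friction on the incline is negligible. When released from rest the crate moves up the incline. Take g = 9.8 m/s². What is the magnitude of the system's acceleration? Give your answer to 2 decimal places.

For the crate on the incline: the weight component along the slope is m₁g sin 35° = 3.4 × 9.8 × 0.5736 = 19.112 N and the normal force is N = m₁g cos 35° = 27.294 N.
Newton's second law for the crate (up-slope positive): T − 19.112 = 3.4 a. For the hanging mass (downward positive): 11 × 9.8 − T = 11 a.
Adding the two equations eliminates T: 88.688 = 14.4 a, so a = 6.1589 m/s².

6.16 m/s²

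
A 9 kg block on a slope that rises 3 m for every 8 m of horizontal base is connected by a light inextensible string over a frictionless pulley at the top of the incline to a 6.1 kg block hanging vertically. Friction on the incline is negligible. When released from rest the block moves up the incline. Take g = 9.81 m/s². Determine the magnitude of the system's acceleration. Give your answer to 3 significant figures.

1.91 m/s²

For the block on the incline: the weight component along the slope is m₁g sin 20.56° = 9 × 9.81 × 0.3511 = 30.999 N and the normal force is N = m₁g cos 20.56° = 82.669 N.
Newton's second law for the block (up-slope positive): T − 30.999 = 9 a. For the hanging block (downward positive): 6.1 × 9.81 − T = 6.1 a.
Adding the two equations eliminates T: 28.842 = 15.1 a, so a = 1.9101 m/s².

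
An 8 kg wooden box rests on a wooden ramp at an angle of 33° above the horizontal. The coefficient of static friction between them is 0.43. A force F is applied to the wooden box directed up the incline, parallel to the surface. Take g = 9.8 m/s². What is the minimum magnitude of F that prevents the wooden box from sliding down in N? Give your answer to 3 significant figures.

14.4 N

The normal force is N = mg cos 33° = 65.752 N. With F at its minimum the wooden box is on the verge of sliding down, so static friction is at its maximum μ_s N = 0.43 × 65.752 = 28.273 N and acts up the slope.
Equilibrium along the incline: F + μ_s N = mg sin 33°, so F = 42.700 − 28.273 = 14.427 N.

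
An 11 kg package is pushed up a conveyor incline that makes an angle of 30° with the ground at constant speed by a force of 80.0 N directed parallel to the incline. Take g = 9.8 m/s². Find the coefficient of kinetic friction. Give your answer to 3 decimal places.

At constant speed ΣF = 0 along the incline. The applied 80.0 N acts up the slope; the weight component mg sin 30° = 53.900 N and kinetic friction μN both act down the slope.
So 80.0 = 53.900 + μ × 93.358, giving μ = (80.0 − 53.900) / 93.358 = 0.2796.

0.280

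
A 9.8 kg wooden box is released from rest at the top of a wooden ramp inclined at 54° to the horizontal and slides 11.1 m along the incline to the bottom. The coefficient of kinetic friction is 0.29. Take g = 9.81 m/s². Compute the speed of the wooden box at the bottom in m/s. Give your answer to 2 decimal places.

The weight component along the incline is mg sin 54° = 77.777 N and the normal force is N = mg cos 54° = 56.508 N.
Friction up the slope is f = μN = 0.29 × 56.508 = 16.387 N, so the net downslope force is 77.777 − 16.387 = 61.390 N and a = 61.390 / 9.8 = 6.2643 m/s².
Starting from rest over a distance of 11.1 m, v² = 2aL = 2 × 6.2643 × 11.1 = 139.0675, so v = 11.7927 m/s.

11.79 m/s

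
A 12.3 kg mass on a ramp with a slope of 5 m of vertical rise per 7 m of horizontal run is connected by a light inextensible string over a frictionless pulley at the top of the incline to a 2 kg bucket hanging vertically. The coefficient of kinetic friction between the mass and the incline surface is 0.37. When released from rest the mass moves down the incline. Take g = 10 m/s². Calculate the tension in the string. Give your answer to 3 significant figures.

22.0 N

For the mass on the incline: the weight component along the slope is m₁g sin 35.54° = 12.3 × 10 × 0.5812 = 71.488 N and the normal force is N = m₁g cos 35.54° = 100.089 N.
Kinetic friction opposes the mass's motion down the incline: f = μN = 0.37 × 100.089 = 37.033 N acting up the slope.
Newton's second law for the mass (down-slope positive): 71.488 − 37.033 − T = 12.3 a. For the hanging bucket (upward positive): T − 2 × 10 = 2 a.
Adding the two equations eliminates T: 14.455 = 14.3 a, so a = 1.0108 m/s².
Then from the hanging bucket's equation, T = 2 × (10 + 1.0108) = 22.022 N.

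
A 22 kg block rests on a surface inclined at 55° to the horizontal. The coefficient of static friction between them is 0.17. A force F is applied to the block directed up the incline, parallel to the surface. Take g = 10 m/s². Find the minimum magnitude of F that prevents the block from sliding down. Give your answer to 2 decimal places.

158.76 N

The normal force is N = mg cos 55° = 126.187 N. With F at its minimum the block is on the verge of sliding down, so static friction is at its maximum μ_s N = 0.17 × 126.187 = 21.452 N and acts up the slope.
Equilibrium along the incline: F + μ_s N = mg sin 55°, so F = 180.213 − 21.452 = 158.761 N.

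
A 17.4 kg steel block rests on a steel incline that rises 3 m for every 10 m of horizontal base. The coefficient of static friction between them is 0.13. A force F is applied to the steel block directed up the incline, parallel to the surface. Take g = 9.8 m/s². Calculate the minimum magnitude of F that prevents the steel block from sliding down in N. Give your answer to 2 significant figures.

28 N

The normal force is N = mg cos 16.70° = 163.329 N. With F at its minimum the steel block is on the verge of sliding down, so static friction is at its maximum μ_s N = 0.13 × 163.329 = 21.233 N and acts up the slope.
Equilibrium along the incline: F + μ_s N = mg sin 16.70°, so F = 48.999 − 21.233 = 27.766 N.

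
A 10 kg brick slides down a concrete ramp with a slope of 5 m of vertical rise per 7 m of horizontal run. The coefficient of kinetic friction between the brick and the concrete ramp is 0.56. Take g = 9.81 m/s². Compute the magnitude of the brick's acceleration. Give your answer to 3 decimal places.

Resolving the weight along the incline: the component pulling the brick down the slope is mg sin 35.54° = 10 × 9.81 × 0.5812 = 57.016 N, and the normal force is N = mg cos 35.54° = 10 × 9.81 × 0.8137 = 79.824 N.
Kinetic friction acts up the slope with magnitude f = μN = 0.56 × 79.824 = 44.701 N.
Net force along the incline is 57.016 − 44.701 = 12.315 N, so a = 12.315 / 10 = 1.2315 m/s².

1.232 m/s²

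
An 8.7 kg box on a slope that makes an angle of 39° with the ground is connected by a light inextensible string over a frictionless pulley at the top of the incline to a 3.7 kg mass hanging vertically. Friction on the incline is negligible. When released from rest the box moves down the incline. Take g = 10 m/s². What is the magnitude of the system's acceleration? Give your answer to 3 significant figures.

For the box on the incline: the weight component along the slope is m₁g sin 39° = 8.7 × 10 × 0.6293 = 54.749 N and the normal force is N = m₁g cos 39° = 67.612 N.
Newton's second law for the box (down-slope positive): 54.749 − T = 8.7 a. For the hanging mass (upward positive): T − 3.7 × 10 = 3.7 a.
Adding the two equations eliminates T: 17.749 = 12.4 a, so a = 1.4314 m/s².

1.43 m/s²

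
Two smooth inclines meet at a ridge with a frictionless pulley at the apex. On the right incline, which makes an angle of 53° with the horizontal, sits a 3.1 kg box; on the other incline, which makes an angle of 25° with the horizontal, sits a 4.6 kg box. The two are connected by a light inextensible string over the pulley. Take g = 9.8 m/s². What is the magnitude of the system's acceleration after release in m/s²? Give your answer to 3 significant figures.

Resolve each weight along its own incline: the 3.1 kg mass has component 3.1 × 9.8 × sin 53° = 24.263 N down its slope, and the 4.6 kg mass has 4.6 × 9.8 × sin 25° = 19.052 N down its slope.
The 3.1 kg side's 24.263 N exceeds the other side's 19.052 N, so that mass slides down and the 4.6 kg mass slides up. Taking that direction as positive, Newton's second law for the whole system gives 24.263 − 19.052 = (3.1 + 4.6) a, so a = 5.211 / 7.7 = 0.6768 m/s².

0.677 m/s²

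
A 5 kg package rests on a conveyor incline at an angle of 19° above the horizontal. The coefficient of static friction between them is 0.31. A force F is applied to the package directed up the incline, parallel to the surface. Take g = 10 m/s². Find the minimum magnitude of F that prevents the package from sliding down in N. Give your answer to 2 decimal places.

The normal force is N = mg cos 19° = 47.276 N. With F at its minimum the package is on the verge of sliding down, so static friction is at its maximum μ_s N = 0.31 × 47.276 = 14.656 N and acts up the slope.
Equilibrium along the incline: F + μ_s N = mg sin 19°, so F = 16.278 − 14.656 = 1.622 N.

1.62 N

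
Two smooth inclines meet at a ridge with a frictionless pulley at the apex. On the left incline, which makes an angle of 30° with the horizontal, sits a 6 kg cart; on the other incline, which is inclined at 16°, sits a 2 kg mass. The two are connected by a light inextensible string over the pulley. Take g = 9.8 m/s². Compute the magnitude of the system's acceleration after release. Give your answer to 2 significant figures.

Resolve each weight along its own incline: the 6 kg mass has component 6 × 9.8 × sin 30° = 29.400 N down its slope, and the 2 kg mass has 2 × 9.8 × sin 16° = 5.402 N down its slope.
The 6 kg side's 29.400 N exceeds the other side's 5.402 N, so that mass slides down and the 2 kg mass slides up. Taking that direction as positive, Newton's second law for the whole system gives 29.400 − 5.402 = (6 + 2) a, so a = 23.998 / 8 = 2.9998 m/s².

3.0 m/s²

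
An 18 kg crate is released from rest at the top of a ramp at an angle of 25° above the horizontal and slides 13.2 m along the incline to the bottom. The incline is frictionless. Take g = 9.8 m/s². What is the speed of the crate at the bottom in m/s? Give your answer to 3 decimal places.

10.457 m/s

The weight component along the incline is mg sin 25° = 74.550 N and the normal force is N = mg cos 25° = 159.873 N.
With no friction, a = g sin 25° = 4.1417 m/s².
Starting from rest over a distance of 13.2 m, v² = 2aL = 2 × 4.1417 × 13.2 = 109.3409, so v = 10.4566 m/s.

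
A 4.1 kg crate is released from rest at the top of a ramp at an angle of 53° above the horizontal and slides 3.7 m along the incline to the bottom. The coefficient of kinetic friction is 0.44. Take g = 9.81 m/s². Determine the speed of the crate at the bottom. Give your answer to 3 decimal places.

6.225 m/s

The weight component along the incline is mg sin 53° = 32.122 N and the normal force is N = mg cos 53° = 24.206 N.
Friction up the slope is f = μN = 0.44 × 24.206 = 10.651 N, so the net downslope force is 32.122 − 10.651 = 21.471 N and a = 21.471 / 4.1 = 5.2368 m/s².
Starting from rest over a distance of 3.7 m, v² = 2aL = 2 × 5.2368 × 3.7 = 38.7523, so v = 6.2251 m/s.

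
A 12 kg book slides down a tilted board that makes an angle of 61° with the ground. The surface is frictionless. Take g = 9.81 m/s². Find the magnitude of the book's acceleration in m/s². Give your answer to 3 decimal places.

8.580 m/s²

Resolving the weight along the incline: the component pulling the book down the slope is mg sin 61° = 12 × 9.81 × 0.8746 = 102.958 N, and the normal force is N = mg cos 61° = 12 × 9.81 × 0.4848 = 57.071 N.
With no friction the net force along the incline is 102.958 N, so a = g sin 61° = 102.958 / 12 = 8.5798 m/s².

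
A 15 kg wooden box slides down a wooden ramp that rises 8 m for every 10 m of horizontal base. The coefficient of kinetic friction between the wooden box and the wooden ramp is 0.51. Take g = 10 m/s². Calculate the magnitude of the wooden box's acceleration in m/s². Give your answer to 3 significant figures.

Resolving the weight along the incline: the component pulling the wooden box down the slope is mg sin 38.66° = 15 × 10 × 0.6247 = 93.705 N, and the normal force is N = mg cos 38.66° = 15 × 10 × 0.7809 = 117.135 N.
Kinetic friction acts up the slope with magnitude f = μN = 0.51 × 117.135 = 59.739 N.
Net force along the incline is 93.705 − 59.739 = 33.966 N, so a = 33.966 / 15 = 2.2644 m/s².

2.26 m/s²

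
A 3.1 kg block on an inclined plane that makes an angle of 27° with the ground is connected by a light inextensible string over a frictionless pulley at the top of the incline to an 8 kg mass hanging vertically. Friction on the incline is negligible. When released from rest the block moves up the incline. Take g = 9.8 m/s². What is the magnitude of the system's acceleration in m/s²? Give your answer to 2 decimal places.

5.82 m/s²

For the block on the incline: the weight component along the slope is m₁g sin 27° = 3.1 × 9.8 × 0.4540 = 13.793 N and the normal force is N = m₁g cos 27° = 27.069 N.
Newton's second law for the block (up-slope positive): T − 13.793 = 3.1 a. For the hanging mass (downward positive): 8 × 9.8 − T = 8 a.
Adding the two equations eliminates T: 64.607 = 11.1 a, so a = 5.8205 m/s².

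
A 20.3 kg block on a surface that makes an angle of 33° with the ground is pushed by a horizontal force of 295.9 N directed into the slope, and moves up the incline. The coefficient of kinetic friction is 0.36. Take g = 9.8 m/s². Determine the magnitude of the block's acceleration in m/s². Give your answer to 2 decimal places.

The horizontal push has components F cos 33° = 295.9 × 0.8387 = 248.171 N up the incline and F sin 33° = 295.9 × 0.5446 = 161.147 N pressing into the surface.
The normal force is therefore N = mg cos 33° + F sin 33° = 166.851 + 161.147 = 327.998 N, and kinetic friction down the slope is μN = 0.36 × 327.998 = 118.079 N.
Along the incline: F cos 33° − mg sin 33° − μN = ma, so 248.171 − 108.343 − 118.079 = 20.3 a, giving a = 1.0714 m/s².

1.07 m/s²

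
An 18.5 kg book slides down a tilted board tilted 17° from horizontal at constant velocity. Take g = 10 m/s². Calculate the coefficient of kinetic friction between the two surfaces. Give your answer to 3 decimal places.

0.306

At constant velocity the net force along the incline is zero: mg sin 17° = μ mg cos 17°.
So μ = tan 17° = 0.2924 / 0.9563 = 0.3058.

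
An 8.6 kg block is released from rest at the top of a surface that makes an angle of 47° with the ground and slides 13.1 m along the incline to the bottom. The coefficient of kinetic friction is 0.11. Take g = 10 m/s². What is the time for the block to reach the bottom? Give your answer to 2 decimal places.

2.00 s

The weight component along the incline is mg sin 47° = 62.896 N and the normal force is N = mg cos 47° = 58.652 N.
Friction up the slope is f = μN = 0.11 × 58.652 = 6.452 N, so the net downslope force is 62.896 − 6.452 = 56.444 N and a = 56.444 / 8.6 = 6.5633 m/s².
Starting from rest, L = ½at², so t = √(2L/a) = √(2 × 13.1 / 6.5633) = 1.9980 s.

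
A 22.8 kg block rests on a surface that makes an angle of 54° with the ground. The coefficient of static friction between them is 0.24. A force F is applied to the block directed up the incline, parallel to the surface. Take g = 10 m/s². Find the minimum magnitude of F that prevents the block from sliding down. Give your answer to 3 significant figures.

152 N

The normal force is N = mg cos 54° = 134.015 N. With F at its minimum the block is on the verge of sliding down, so static friction is at its maximum μ_s N = 0.24 × 134.015 = 32.164 N and acts up the slope.
Equilibrium along the incline: F + μ_s N = mg sin 54°, so F = 184.456 − 32.164 = 152.292 N.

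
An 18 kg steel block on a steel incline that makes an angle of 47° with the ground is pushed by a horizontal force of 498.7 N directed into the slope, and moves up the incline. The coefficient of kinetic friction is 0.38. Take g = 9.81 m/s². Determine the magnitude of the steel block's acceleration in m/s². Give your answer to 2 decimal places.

1.48 m/s²

The horizontal push has components F cos 47° = 498.7 × 0.6820 = 340.113 N up the incline and F sin 47° = 498.7 × 0.7314 = 364.749 N pressing into the surface.
The normal force is therefore N = mg cos 47° + F sin 47° = 120.428 + 364.749 = 485.177 N, and kinetic friction down the slope is μN = 0.38 × 485.177 = 184.367 N.
Along the incline: F cos 47° − mg sin 47° − μN = ma, so 340.113 − 129.151 − 184.367 = 18 a, giving a = 1.4775 m/s².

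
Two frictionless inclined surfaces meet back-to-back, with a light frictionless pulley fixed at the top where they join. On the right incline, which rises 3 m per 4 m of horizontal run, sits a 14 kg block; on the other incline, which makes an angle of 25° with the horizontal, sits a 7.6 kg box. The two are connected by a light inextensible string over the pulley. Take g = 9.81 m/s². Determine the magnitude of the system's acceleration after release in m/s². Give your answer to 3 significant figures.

Resolve each weight along its own incline: the 14 kg mass has component 14 × 9.81 × sin 36.87° = 82.404 N down its slope, and the 7.6 kg mass has 7.6 × 9.81 × sin 25° = 31.509 N down its slope.
The 14 kg side's 82.404 N exceeds the other side's 31.509 N, so that mass slides down and the 7.6 kg mass slides up. Taking that direction as positive, Newton's second law for the whole system gives 82.404 − 31.509 = (14 + 7.6) a, so a = 50.895 / 21.6 = 2.3563 m/s².

2.36 m/s²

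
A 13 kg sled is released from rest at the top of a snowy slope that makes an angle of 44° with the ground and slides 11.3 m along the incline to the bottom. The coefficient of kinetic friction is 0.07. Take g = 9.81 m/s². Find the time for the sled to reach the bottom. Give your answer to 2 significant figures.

1.9 s

The weight component along the incline is mg sin 44° = 88.590 N and the normal force is N = mg cos 44° = 91.737 N.
Friction up the slope is f = μN = 0.07 × 91.737 = 6.422 N, so the net downslope force is 88.590 − 6.422 = 82.168 N and a = 82.168 / 13 = 6.3206 m/s².
Starting from rest, L = ½at², so t = √(2L/a) = √(2 × 11.3 / 6.3206) = 1.8909 s.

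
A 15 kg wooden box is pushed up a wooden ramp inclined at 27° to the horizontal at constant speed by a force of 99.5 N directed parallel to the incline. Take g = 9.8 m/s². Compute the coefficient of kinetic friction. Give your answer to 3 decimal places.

0.250

At constant speed ΣF = 0 along the incline. The applied 99.5 N acts up the slope; the weight component mg sin 27° = 66.737 N and kinetic friction μN both act down the slope.
So 99.5 = 66.737 + μ × 130.978, giving μ = (99.5 − 66.737) / 130.978 = 0.2501.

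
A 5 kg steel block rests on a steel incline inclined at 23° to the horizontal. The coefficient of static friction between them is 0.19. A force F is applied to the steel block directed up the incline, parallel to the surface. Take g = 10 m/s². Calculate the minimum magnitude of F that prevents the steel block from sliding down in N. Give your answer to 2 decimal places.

The normal force is N = mg cos 23° = 46.025 N. With F at its minimum the steel block is on the verge of sliding down, so static friction is at its maximum μ_s N = 0.19 × 46.025 = 8.745 N and acts up the slope.
Equilibrium along the incline: F + μ_s N = mg sin 23°, so F = 19.537 − 8.745 = 10.792 N.

10.79 N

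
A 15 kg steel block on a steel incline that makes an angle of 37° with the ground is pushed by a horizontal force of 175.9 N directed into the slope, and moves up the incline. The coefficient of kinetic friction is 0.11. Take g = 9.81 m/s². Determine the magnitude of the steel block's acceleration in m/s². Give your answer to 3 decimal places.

The horizontal push has components F cos 37° = 175.9 × 0.7986 = 140.474 N up the incline and F sin 37° = 175.9 × 0.6018 = 105.857 N pressing into the surface.
The normal force is therefore N = mg cos 37° + F sin 37° = 117.514 + 105.857 = 223.371 N, and kinetic friction down the slope is μN = 0.11 × 223.371 = 24.571 N.
Along the incline: F cos 37° − mg sin 37° − μN = ma, so 140.474 − 88.555 − 24.571 = 15 a, giving a = 1.8232 m/s².

1.823 m/s²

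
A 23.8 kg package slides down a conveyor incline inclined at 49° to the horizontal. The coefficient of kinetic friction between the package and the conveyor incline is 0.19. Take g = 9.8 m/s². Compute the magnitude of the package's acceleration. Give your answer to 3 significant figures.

Resolving the weight along the incline: the component pulling the package down the slope is mg sin 49° = 23.8 × 9.8 × 0.7547 = 176.026 N, and the normal force is N = mg cos 49° = 23.8 × 9.8 × 0.6561 = 153.029 N.
Kinetic friction acts up the slope with magnitude f = μN = 0.19 × 153.029 = 29.076 N.
Net force along the incline is 176.026 − 29.076 = 146.950 N, so a = 146.950 / 23.8 = 6.1744 m/s².

6.17 m/s²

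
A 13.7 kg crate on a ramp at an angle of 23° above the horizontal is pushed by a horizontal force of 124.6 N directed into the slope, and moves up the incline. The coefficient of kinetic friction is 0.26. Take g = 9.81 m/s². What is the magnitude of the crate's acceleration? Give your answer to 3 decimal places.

1.267 m/s²

The horizontal push has components F cos 23° = 124.6 × 0.9205 = 114.694 N up the incline and F sin 23° = 124.6 × 0.3907 = 48.681 N pressing into the surface.
The normal force is therefore N = mg cos 23° + F sin 23° = 123.712 + 48.681 = 172.393 N, and kinetic friction down the slope is μN = 0.26 × 172.393 = 44.822 N.
Along the incline: F cos 23° − mg sin 23° − μN = ma, so 114.694 − 52.509 − 44.822 = 13.7 a, giving a = 1.2674 m/s².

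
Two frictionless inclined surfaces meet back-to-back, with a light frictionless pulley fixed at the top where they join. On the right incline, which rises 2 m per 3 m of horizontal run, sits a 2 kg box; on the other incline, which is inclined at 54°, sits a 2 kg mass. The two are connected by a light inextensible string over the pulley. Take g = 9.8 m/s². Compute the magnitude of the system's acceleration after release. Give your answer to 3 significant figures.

Resolve each weight along its own incline: the 2 kg mass has component 2 × 9.8 × sin 33.69° = 10.872 N down its slope, and the 2 kg mass has 2 × 9.8 × sin 54° = 15.857 N down its slope.
The 2 kg side's 15.857 N exceeds the other side's 10.872 N, so that mass slides down and the 2 kg mass slides up. Taking that direction as positive, Newton's second law for the whole system gives 15.857 − 10.872 = (2 + 2) a, so a = 4.985 / 4 = 1.2463 m/s².

1.25 m/s²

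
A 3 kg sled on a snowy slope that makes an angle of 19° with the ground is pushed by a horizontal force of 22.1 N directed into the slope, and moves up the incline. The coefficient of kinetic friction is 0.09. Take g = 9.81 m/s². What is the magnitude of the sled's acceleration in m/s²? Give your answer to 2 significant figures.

2.7 m/s²

The horizontal push has components F cos 19° = 22.1 × 0.9455 = 20.896 N up the incline and F sin 19° = 22.1 × 0.3256 = 7.196 N pressing into the surface.
The normal force is therefore N = mg cos 19° + F sin 19° = 27.826 + 7.196 = 35.022 N, and kinetic friction down the slope is μN = 0.09 × 35.022 = 3.152 N.
Along the incline: F cos 19° − mg sin 19° − μN = ma, so 20.896 − 9.582 − 3.152 = 3 a, giving a = 2.7207 m/s².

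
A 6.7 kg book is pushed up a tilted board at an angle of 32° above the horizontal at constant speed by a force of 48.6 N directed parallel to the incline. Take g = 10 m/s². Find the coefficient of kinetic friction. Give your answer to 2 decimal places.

0.23

At constant speed ΣF = 0 along the incline. The applied 48.6 N acts up the slope; the weight component mg sin 32° = 35.505 N and kinetic friction μN both act down the slope.
So 48.6 = 35.505 + μ × 56.819, giving μ = (48.6 − 35.505) / 56.819 = 0.2305.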